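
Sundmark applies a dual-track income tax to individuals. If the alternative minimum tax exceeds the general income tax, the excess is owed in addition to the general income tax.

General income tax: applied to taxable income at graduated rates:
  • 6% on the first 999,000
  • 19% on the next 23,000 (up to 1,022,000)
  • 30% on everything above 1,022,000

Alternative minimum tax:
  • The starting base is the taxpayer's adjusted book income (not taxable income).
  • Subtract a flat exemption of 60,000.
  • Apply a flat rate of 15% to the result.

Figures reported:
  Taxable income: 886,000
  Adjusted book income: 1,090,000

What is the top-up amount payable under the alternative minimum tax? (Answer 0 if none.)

General income tax:
  886,000 × 6% = 53,160

Alternative minimum tax:
  Base (adjusted book income): 1,090,000
  Less exemption 60,000 → base 1,030,000
  1,030,000 × 15% = 154,500

Excess of alternative minimum tax over general income tax: 154,500 − 53,160 = 101,340.

101,340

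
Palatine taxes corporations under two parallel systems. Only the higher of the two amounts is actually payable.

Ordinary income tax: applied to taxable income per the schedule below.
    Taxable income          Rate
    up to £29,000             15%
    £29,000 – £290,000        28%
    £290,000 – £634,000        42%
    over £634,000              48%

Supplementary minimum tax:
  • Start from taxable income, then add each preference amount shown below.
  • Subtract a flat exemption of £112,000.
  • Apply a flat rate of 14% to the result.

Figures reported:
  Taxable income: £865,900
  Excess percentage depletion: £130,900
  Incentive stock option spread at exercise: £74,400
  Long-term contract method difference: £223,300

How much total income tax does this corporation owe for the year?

£333,222

Ordinary income tax:
  £29,000 × 15% = £4,350
  £261,000 × 28% = £73,080
  £344,000 × 42% = £144,480
  £231,900 × 48% = £111,312
  → £333,222

Supplementary minimum tax:
  Adjusted income: £865,900 + £130,900 + £74,400 + £223,300 = £1,294,500
  Less exemption £112,000 → base £1,182,500
  £1,182,500 × 14% = £165,550

£333,222 > £165,550, so the ordinary income tax governs.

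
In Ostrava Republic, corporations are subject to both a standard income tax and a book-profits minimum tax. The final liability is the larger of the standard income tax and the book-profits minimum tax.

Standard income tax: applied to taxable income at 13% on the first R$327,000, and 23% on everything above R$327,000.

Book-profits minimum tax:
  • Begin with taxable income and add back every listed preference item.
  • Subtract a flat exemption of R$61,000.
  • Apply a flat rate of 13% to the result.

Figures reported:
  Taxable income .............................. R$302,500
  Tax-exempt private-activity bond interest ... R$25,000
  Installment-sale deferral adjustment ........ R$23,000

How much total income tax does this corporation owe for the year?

Standard income tax:
  R$302,500 × 13% = R$39,325

Book-profits minimum tax:
  Adjusted income: R$302,500 + R$25,000 + R$23,000 = R$350,500
  Less exemption R$61,000 → base R$289,500
  R$289,500 × 13% = R$37,635

R$39,325 > R$37,635, so the standard income tax governs.

R$39,325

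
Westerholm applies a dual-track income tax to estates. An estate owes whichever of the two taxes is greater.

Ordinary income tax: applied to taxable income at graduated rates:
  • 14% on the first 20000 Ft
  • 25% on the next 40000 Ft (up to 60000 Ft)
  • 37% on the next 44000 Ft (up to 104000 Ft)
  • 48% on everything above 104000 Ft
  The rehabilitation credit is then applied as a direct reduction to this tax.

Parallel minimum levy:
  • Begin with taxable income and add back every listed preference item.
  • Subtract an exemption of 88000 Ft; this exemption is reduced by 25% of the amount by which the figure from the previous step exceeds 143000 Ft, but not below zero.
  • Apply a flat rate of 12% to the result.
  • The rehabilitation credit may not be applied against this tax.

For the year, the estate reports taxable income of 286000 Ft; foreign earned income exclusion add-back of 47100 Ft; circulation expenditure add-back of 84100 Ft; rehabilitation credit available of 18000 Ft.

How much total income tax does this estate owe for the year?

98440 Ft

Ordinary income tax:
  20000 Ft × 14% = 2800 Ft
  40000 Ft × 25% = 10000 Ft
  44000 Ft × 37% = 16280 Ft
  182000 Ft × 48% = 87360 Ft
  → 116440 Ft
  Less rehabilitation credit 18000 Ft → 98440 Ft

Parallel minimum levy:
  Adjusted income: 286000 Ft + 47100 Ft + 84100 Ft = 417200 Ft
  Exemption: 88000 Ft − 25% × (417200 Ft − 143000 Ft) = 88000 Ft − 68550 Ft = 19450 Ft
  Base: 417200 Ft − 19450 Ft = 397750 Ft
  397750 Ft × 12% = 47730 Ft

98440 Ft > 47730 Ft, so the ordinary income tax governs.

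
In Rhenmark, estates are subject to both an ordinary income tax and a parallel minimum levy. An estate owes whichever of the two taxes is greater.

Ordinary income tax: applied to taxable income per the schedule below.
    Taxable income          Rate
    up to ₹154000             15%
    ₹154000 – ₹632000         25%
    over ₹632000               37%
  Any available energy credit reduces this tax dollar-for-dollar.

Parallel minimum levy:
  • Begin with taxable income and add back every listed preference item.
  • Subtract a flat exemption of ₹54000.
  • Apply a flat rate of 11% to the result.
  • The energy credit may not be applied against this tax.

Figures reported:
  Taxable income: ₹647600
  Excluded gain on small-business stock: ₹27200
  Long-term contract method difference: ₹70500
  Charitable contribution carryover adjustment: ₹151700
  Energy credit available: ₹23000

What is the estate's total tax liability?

Ordinary income tax:
  ₹154000 × 15% = ₹23100
  ₹478000 × 25% = ₹119500
  ₹15600 × 37% = ₹5772
  → ₹148372
  Less energy credit ₹23000 → ₹125372

Parallel minimum levy:
  Adjusted income: ₹647600 + ₹27200 + ₹70500 + ₹151700 = ₹897000
  Less exemption ₹54000 → base ₹843000
  ₹843000 × 11% = ₹92730

₹125372 > ₹92730, so the ordinary income tax governs.

₹125372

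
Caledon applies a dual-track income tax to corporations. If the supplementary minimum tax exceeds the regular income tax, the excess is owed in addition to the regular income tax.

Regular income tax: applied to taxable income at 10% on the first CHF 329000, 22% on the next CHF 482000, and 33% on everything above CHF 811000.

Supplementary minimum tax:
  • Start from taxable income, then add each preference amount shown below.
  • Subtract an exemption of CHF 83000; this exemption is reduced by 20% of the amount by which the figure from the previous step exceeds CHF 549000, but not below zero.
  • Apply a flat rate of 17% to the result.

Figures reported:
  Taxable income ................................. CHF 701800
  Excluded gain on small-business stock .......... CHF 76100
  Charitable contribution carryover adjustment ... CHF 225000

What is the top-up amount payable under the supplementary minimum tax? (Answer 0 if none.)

CHF 55577

Regular income tax:
  CHF 329000 × 10% = CHF 32900
  CHF 372800 × 22% = CHF 82016
  → CHF 114916

Supplementary minimum tax:
  Adjusted income: CHF 701800 + CHF 76100 + CHF 225000 = CHF 1002900
  Exemption: 20% × (CHF 1002900 − CHF 549000) = CHF 90780 ≥ CHF 83000, so the exemption is fully phased out
  Base: CHF 1002900 − CHF 0 = CHF 1002900
  CHF 1002900 × 17% = CHF 170493

Excess of supplementary minimum tax over regular income tax: CHF 170493 − CHF 114916 = CHF 55577.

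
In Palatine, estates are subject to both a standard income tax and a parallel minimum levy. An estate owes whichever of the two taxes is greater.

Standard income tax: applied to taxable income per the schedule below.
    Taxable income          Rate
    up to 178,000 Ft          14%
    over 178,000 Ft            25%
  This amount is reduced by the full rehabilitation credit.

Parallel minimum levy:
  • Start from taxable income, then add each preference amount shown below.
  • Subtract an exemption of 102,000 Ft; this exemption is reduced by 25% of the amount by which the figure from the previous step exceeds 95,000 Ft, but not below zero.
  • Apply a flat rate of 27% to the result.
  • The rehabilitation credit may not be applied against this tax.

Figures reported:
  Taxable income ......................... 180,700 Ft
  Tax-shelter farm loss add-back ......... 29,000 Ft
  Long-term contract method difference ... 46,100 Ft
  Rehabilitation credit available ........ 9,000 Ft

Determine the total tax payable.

Parallel minimum levy:
  Adjusted income: 180,700 Ft + 29,000 Ft + 46,100 Ft = 255,800 Ft
  Exemption: 102,000 Ft − 25% × (255,800 Ft − 95,000 Ft) = 102,000 Ft − 40,200 Ft = 61,800 Ft
  Base: 255,800 Ft − 61,800 Ft = 194,000 Ft
  194,000 Ft × 27% = 52,380 Ft

Standard income tax:
  178,000 Ft × 14% = 24,920 Ft
  2,700 Ft × 25% = 675 Ft
  → 25,595 Ft
  Less rehabilitation credit 9,000 Ft → 16,595 Ft

52,380 Ft > 16,595 Ft, so the parallel minimum levy is the binding amount.

52,380 Ft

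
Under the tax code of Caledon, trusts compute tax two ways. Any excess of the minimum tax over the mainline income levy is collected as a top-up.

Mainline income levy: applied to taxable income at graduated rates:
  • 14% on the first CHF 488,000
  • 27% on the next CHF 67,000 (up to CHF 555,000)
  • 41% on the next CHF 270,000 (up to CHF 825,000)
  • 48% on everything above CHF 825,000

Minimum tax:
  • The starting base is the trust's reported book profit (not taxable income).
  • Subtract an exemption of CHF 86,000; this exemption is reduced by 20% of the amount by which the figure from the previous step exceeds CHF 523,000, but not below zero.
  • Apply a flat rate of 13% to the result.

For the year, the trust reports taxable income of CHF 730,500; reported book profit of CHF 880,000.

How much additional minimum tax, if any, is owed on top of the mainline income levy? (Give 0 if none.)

CHF 0

Minimum tax:
  Base (reported book profit): CHF 880,000
  Exemption: CHF 86,000 − 20% × (CHF 880,000 − CHF 523,000) = CHF 86,000 − CHF 71,400 = CHF 14,600
  Base: CHF 880,000 − CHF 14,600 = CHF 865,400
  CHF 865,400 × 13% = CHF 112,502

Mainline income levy:
  CHF 488,000 × 14% = CHF 68,320
  CHF 67,000 × 27% = CHF 18,090
  CHF 175,500 × 41% = CHF 71,955
  → CHF 158,365

CHF 112,502 ≤ CHF 158,365, so no add-on is due.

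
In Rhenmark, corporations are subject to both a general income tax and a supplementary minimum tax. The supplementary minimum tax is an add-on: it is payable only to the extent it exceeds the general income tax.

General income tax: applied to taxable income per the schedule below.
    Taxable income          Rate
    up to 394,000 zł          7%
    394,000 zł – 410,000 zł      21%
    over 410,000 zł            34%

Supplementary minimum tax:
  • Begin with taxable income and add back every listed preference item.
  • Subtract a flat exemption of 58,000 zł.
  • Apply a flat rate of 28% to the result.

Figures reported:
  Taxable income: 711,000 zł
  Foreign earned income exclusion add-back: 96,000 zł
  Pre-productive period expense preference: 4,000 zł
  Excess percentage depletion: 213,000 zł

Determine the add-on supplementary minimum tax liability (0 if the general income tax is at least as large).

General income tax:
  394,000 zł × 7% = 27,580 zł
  16,000 zł × 21% = 3,360 zł
  301,000 zł × 34% = 102,340 zł
  → 133,280 zł

Supplementary minimum tax:
  Adjusted income: 711,000 zł + 96,000 zł + 4,000 zł + 213,000 zł = 1,024,000 zł
  Less exemption 58,000 zł → base 966,000 zł
  966,000 zł × 28% = 270,480 zł

Excess of supplementary minimum tax over general income tax: 270,480 zł − 133,280 zł = 137,200 zł.

137,200 zł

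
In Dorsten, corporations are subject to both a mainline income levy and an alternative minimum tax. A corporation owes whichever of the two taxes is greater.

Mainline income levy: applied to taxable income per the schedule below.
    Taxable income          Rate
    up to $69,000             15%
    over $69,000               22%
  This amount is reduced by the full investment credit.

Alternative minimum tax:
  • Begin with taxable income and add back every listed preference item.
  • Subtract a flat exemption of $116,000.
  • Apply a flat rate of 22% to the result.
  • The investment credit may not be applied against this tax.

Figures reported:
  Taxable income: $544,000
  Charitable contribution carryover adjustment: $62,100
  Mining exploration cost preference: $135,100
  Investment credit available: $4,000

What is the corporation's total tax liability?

Mainline income levy:
  $69,000 × 15% = $10,350
  $475,000 × 22% = $104,500
  → $114,850
  Less investment credit $4,000 → $110,850

Alternative minimum tax:
  Adjusted income: $544,000 + $62,100 + $135,100 = $741,200
  Less exemption $116,000 → base $625,200
  $625,200 × 22% = $137,544

$137,544 > $110,850, so the alternative minimum tax is the binding amount.

$137,544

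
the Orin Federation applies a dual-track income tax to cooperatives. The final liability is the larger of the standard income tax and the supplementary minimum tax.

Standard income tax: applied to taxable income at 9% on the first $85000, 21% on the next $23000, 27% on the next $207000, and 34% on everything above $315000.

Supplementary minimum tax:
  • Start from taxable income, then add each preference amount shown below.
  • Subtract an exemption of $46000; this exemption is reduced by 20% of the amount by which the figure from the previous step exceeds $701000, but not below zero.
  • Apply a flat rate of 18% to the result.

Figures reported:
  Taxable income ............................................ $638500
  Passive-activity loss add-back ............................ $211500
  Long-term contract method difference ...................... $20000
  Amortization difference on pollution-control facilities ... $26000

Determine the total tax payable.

$178360

Standard income tax:
  $85000 × 9% = $7650
  $23000 × 21% = $4830
  $207000 × 27% = $55890
  $323500 × 34% = $109990
  → $178360

Supplementary minimum tax:
  Adjusted income: $638500 + $211500 + $20000 + $26000 = $896000
  Exemption: $46000 − 20% × ($896000 − $701000) = $46000 − $39000 = $7000
  Base: $896000 − $7000 = $889000
  $889000 × 18% = $160020

$178360 > $160020, so the standard income tax governs.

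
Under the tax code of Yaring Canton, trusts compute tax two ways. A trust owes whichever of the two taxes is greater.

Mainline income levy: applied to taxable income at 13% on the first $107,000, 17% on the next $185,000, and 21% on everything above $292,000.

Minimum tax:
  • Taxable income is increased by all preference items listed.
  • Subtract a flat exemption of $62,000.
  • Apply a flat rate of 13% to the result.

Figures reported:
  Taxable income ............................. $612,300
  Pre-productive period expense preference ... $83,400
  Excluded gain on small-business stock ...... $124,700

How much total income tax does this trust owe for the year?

$112,623

Mainline income levy:
  $107,000 × 13% = $13,910
  $185,000 × 17% = $31,450
  $320,300 × 21% = $67,263
  → $112,623

Minimum tax:
  Adjusted income: $612,300 + $83,400 + $124,700 = $820,400
  Less exemption $62,000 → base $758,400
  $758,400 × 13% = $98,592

$112,623 > $98,592, so the mainline income levy governs.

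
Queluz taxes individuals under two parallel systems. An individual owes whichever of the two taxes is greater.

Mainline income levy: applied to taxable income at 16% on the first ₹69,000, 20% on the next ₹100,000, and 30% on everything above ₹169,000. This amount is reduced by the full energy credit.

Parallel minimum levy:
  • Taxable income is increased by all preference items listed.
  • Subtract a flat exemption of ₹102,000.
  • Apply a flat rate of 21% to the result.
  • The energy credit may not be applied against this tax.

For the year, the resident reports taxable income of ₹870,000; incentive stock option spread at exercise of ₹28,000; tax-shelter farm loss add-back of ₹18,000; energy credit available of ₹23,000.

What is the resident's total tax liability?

₹218,340

Parallel minimum levy:
  Adjusted income: ₹870,000 + ₹28,000 + ₹18,000 = ₹916,000
  Less exemption ₹102,000 → base ₹814,000
  ₹814,000 × 21% = ₹170,940

Mainline income levy:
  ₹69,000 × 16% = ₹11,040
  ₹100,000 × 20% = ₹20,000
  ₹701,000 × 30% = ₹210,300
  → ₹241,340
  Less energy credit ₹23,000 → ₹218,340

₹218,340 > ₹170,940, so the mainline income levy governs.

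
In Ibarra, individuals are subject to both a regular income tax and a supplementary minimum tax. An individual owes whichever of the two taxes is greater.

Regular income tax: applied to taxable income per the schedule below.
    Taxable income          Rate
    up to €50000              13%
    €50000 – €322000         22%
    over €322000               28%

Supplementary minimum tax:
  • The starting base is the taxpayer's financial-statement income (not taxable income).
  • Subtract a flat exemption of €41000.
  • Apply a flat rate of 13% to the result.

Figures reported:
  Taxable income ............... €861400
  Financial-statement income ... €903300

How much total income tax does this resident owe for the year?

€217372

Regular income tax:
  €50000 × 13% = €6500
  €272000 × 22% = €59840
  €539400 × 28% = €151032
  → €217372

Supplementary minimum tax:
  Base (financial-statement income): €903300
  Less exemption €41000 → base €862300
  €862300 × 13% = €112099

€217372 > €112099, so the regular income tax governs.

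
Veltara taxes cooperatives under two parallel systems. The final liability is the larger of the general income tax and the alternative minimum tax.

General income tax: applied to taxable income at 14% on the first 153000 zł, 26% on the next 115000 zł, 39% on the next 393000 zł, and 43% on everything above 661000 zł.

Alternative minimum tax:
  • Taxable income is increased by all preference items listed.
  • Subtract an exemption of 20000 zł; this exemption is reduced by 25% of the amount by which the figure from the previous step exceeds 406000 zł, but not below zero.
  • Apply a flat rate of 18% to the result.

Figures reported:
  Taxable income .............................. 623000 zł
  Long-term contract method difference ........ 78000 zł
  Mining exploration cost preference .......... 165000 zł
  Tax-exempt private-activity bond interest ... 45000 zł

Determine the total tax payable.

189770 zł

General income tax:
  153000 zł × 14% = 21420 zł
  115000 zł × 26% = 29900 zł
  355000 zł × 39% = 138450 zł
  → 189770 zł

Alternative minimum tax:
  Adjusted income: 623000 zł + 78000 zł + 165000 zł + 45000 zł = 911000 zł
  Exemption: 25% × (911000 zł − 406000 zł) = 126250 zł ≥ 20000 zł, so the exemption is fully phased out
  Base: 911000 zł − 0 zł = 911000 zł
  911000 zł × 18% = 163980 zł

189770 zł > 163980 zł, so the general income tax governs.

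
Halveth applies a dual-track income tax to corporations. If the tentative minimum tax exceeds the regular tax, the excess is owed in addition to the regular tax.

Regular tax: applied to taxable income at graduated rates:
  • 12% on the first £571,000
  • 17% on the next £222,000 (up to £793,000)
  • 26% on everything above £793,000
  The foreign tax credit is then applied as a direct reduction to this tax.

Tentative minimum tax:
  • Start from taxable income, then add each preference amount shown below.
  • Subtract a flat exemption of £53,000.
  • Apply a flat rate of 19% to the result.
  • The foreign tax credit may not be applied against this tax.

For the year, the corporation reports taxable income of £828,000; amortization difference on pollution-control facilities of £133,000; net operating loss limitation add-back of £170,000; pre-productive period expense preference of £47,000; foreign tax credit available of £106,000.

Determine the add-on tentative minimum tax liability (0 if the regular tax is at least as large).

Regular tax:
  £571,000 × 12% = £68,520
  £222,000 × 17% = £37,740
  £35,000 × 26% = £9,100
  → £115,360
  Less foreign tax credit £106,000 → £9,360

Tentative minimum tax:
  Adjusted income: £828,000 + £133,000 + £170,000 + £47,000 = £1,178,000
  Less exemption £53,000 → base £1,125,000
  £1,125,000 × 19% = £213,750

Excess of tentative minimum tax over regular tax: £213,750 − £9,360 = £204,390.

£204,390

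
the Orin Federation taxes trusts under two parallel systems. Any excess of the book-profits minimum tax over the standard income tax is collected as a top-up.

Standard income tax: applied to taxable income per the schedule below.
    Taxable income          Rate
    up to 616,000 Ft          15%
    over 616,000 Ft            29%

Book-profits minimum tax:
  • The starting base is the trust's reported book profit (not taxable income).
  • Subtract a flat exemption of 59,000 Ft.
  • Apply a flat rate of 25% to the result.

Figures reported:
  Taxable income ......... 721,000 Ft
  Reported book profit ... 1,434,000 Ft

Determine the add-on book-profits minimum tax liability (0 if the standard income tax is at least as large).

220,900 Ft

Book-profits minimum tax:
  Base (reported book profit): 1,434,000 Ft
  Less exemption 59,000 Ft → base 1,375,000 Ft
  1,375,000 Ft × 25% = 343,750 Ft

Standard income tax:
  616,000 Ft × 15% = 92,400 Ft
  105,000 Ft × 29% = 30,450 Ft
  → 122,850 Ft

Excess of book-profits minimum tax over standard income tax: 343,750 Ft − 122,850 Ft = 220,900 Ft.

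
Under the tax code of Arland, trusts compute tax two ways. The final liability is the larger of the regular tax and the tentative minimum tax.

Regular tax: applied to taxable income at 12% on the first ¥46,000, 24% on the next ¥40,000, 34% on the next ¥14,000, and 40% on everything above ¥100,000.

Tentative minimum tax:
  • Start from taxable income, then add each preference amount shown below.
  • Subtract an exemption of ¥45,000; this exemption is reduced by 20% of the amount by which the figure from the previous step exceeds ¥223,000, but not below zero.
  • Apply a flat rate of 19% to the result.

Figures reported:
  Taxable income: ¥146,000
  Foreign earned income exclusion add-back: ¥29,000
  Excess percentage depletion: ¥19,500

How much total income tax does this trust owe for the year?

¥38,280

Tentative minimum tax:
  Adjusted income: ¥146,000 + ¥29,000 + ¥19,500 = ¥194,500
  Exemption: ¥194,500 ≤ ¥223,000, so full ¥45,000 applies
  Base: ¥194,500 − ¥45,000 = ¥149,500
  ¥149,500 × 19% = ¥28,405

Regular tax:
  ¥46,000 × 12% = ¥5,520
  ¥40,000 × 24% = ¥9,600
  ¥14,000 × 34% = ¥4,760
  ¥46,000 × 40% = ¥18,400
  → ¥38,280

¥38,280 > ¥28,405, so the regular tax governs.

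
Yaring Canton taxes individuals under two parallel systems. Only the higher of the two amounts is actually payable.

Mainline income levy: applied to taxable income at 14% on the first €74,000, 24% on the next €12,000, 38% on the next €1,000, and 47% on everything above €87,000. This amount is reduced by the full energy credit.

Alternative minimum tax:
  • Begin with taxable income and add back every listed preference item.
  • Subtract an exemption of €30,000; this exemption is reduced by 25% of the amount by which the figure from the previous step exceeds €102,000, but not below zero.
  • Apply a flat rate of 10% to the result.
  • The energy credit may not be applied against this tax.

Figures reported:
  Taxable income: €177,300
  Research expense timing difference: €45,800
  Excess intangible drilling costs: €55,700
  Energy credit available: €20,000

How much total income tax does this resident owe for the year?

Mainline income levy:
  €74,000 × 14% = €10,360
  €12,000 × 24% = €2,880
  €1,000 × 38% = €380
  €90,300 × 47% = €42,441
  → €56,061
  Less energy credit €20,000 → €36,061

Alternative minimum tax:
  Adjusted income: €177,300 + €45,800 + €55,700 = €278,800
  Exemption: 25% × (€278,800 − €102,000) = €44,200 ≥ €30,000, so the exemption is fully phased out
  Base: €278,800 − €0 = €278,800
  €278,800 × 10% = €27,880

€36,061 > €27,880, so the mainline income levy governs.

€36,061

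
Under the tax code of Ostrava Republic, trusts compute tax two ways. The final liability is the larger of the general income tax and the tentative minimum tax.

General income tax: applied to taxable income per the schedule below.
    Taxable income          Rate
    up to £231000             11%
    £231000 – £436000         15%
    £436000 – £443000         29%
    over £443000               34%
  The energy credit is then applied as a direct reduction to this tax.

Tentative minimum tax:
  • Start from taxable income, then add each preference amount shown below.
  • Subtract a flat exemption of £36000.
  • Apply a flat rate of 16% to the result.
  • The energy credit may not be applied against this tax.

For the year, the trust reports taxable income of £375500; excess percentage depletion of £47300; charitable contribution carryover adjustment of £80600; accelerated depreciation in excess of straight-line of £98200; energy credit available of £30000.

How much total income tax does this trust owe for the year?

General income tax:
  £231000 × 11% = £25410
  £144500 × 15% = £21675
  → £47085
  Less energy credit £30000 → £17085

Tentative minimum tax:
  Adjusted income: £375500 + £47300 + £80600 + £98200 = £601600
  Less exemption £36000 → base £565600
  £565600 × 16% = £90496

£90496 > £17085, so the tentative minimum tax is the binding amount.

£90496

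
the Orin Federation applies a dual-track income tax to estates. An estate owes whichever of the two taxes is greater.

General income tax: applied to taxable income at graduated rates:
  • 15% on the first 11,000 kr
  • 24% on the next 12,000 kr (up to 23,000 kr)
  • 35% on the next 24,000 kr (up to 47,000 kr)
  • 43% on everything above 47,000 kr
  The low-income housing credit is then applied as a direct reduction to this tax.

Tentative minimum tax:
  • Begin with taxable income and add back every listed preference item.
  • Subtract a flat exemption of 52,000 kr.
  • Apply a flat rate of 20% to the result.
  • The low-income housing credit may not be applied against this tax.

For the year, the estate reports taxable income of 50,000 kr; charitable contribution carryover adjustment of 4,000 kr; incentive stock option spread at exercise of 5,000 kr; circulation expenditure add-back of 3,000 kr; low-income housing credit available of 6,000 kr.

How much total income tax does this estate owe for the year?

Tentative minimum tax:
  Adjusted income: 50,000 kr + 4,000 kr + 5,000 kr + 3,000 kr = 62,000 kr
  Less exemption 52,000 kr → base 10,000 kr
  10,000 kr × 20% = 2,000 kr

General income tax:
  11,000 kr × 15% = 1,650 kr
  12,000 kr × 24% = 2,880 kr
  24,000 kr × 35% = 8,400 kr
  3,000 kr × 43% = 1,290 kr
  → 14,220 kr
  Less low-income housing credit 6,000 kr → 8,220 kr

8,220 kr > 2,000 kr, so the general income tax governs.

8,220 kr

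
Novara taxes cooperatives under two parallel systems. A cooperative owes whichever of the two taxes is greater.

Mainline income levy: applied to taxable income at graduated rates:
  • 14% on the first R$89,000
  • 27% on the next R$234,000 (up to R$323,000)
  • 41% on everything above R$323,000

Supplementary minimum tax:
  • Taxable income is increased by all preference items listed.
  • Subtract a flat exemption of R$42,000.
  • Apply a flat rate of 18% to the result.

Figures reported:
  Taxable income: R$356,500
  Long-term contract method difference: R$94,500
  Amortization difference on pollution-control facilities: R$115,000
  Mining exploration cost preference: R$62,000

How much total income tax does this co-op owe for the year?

R$105,480

Supplementary minimum tax:
  Adjusted income: R$356,500 + R$94,500 + R$115,000 + R$62,000 = R$628,000
  Less exemption R$42,000 → base R$586,000
  R$586,000 × 18% = R$105,480

Mainline income levy:
  R$89,000 × 14% = R$12,460
  R$234,000 × 27% = R$63,180
  R$33,500 × 41% = R$13,735
  → R$89,375

R$105,480 > R$89,375, so the supplementary minimum tax is the binding amount.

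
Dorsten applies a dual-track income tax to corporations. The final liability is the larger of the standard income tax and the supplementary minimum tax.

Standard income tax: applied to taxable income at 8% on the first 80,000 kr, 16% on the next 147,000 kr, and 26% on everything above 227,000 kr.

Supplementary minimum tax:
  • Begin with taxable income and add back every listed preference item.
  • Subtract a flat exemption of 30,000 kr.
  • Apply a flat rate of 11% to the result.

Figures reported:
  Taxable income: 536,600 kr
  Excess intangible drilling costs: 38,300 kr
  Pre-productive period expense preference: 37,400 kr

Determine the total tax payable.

Supplementary minimum tax:
  Adjusted income: 536,600 kr + 38,300 kr + 37,400 kr = 612,300 kr
  Less exemption 30,000 kr → base 582,300 kr
  582,300 kr × 11% = 64,053 kr

Standard income tax:
  80,000 kr × 8% = 6,400 kr
  147,000 kr × 16% = 23,520 kr
  309,600 kr × 26% = 80,496 kr
  → 110,416 kr

110,416 kr > 64,053 kr, so the standard income tax governs.

110,416 kr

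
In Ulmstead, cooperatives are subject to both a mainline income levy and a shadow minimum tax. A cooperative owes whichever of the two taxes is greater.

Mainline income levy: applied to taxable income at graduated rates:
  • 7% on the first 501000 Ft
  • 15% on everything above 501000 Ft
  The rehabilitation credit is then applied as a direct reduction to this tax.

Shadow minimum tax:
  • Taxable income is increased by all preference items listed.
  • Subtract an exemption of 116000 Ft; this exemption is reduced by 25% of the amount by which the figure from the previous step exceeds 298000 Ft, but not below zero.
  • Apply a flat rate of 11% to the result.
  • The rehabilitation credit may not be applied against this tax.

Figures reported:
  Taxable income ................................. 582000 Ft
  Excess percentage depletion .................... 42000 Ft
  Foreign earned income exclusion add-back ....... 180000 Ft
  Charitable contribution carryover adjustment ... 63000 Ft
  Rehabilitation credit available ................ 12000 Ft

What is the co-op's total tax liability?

95370 Ft

Mainline income levy:
  501000 Ft × 7% = 35070 Ft
  81000 Ft × 15% = 12150 Ft
  → 47220 Ft
  Less rehabilitation credit 12000 Ft → 35220 Ft

Shadow minimum tax:
  Adjusted income: 582000 Ft + 42000 Ft + 180000 Ft + 63000 Ft = 867000 Ft
  Exemption: 25% × (867000 Ft − 298000 Ft) = 142250 Ft ≥ 116000 Ft, so the exemption is fully phased out
  Base: 867000 Ft − 0 Ft = 867000 Ft
  867000 Ft × 11% = 95370 Ft

95370 Ft > 35220 Ft, so the shadow minimum tax is the binding amount.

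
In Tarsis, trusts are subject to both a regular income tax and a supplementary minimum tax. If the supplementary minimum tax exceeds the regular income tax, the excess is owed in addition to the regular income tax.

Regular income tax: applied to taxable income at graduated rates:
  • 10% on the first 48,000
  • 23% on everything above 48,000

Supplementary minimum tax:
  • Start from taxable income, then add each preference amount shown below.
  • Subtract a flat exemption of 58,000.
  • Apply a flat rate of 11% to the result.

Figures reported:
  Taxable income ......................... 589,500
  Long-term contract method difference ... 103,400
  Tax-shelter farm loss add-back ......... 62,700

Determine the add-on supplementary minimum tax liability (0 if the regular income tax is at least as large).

0

Supplementary minimum tax:
  Adjusted income: 589,500 + 103,400 + 62,700 = 755,600
  Less exemption 58,000 → base 697,600
  697,600 × 11% = 76,736

Regular income tax:
  48,000 × 10% = 4,800
  541,500 × 23% = 124,545
  → 129,345

76,736 ≤ 129,345, so no add-on is due.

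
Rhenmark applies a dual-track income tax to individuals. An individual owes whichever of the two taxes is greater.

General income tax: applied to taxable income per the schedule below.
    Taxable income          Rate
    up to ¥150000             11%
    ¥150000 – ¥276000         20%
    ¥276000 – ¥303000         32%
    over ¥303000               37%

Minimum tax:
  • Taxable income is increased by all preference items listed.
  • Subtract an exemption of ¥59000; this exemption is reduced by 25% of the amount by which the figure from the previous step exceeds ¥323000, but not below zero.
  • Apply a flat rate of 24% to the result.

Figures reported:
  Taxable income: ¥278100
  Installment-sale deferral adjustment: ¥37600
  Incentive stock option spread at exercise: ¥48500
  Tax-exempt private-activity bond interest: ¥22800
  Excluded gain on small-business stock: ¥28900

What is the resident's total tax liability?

¥91230

Minimum tax:
  Adjusted income: ¥278100 + ¥37600 + ¥48500 + ¥22800 + ¥28900 = ¥415900
  Exemption: ¥59000 − 25% × (¥415900 − ¥323000) = ¥59000 − ¥23225 = ¥35775
  Base: ¥415900 − ¥35775 = ¥380125
  ¥380125 × 24% = ¥91230

General income tax:
  ¥150000 × 11% = ¥16500
  ¥126000 × 20% = ¥25200
  ¥2100 × 32% = ¥672
  → ¥42372

¥91230 > ¥42372, so the minimum tax is the binding amount.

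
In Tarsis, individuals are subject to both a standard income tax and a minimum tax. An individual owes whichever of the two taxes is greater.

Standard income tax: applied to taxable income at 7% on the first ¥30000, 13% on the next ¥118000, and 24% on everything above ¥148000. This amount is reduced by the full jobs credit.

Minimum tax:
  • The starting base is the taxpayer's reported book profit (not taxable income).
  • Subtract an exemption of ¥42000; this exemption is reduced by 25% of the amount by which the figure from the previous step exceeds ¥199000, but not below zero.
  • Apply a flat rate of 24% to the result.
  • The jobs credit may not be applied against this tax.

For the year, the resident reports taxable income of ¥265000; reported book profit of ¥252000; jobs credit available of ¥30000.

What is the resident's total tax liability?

Minimum tax:
  Base (reported book profit): ¥252000
  Exemption: ¥42000 − 25% × (¥252000 − ¥199000) = ¥42000 − ¥13250 = ¥28750
  Base: ¥252000 − ¥28750 = ¥223250
  ¥223250 × 24% = ¥53580

Standard income tax:
  ¥30000 × 7% = ¥2100
  ¥118000 × 13% = ¥15340
  ¥117000 × 24% = ¥28080
  → ¥45520
  Less jobs credit ¥30000 → ¥15520

¥53580 > ¥15520, so the minimum tax is the binding amount.

¥53580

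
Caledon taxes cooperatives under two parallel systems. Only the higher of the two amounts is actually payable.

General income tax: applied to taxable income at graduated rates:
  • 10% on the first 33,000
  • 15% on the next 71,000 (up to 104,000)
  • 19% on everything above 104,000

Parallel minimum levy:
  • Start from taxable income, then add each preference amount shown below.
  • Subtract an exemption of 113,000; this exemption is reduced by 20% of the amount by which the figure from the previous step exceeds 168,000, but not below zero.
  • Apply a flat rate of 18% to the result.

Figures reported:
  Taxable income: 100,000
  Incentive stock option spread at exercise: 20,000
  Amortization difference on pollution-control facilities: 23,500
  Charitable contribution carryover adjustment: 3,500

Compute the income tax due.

Parallel minimum levy:
  Adjusted income: 100,000 + 20,000 + 23,500 + 3,500 = 147,000
  Exemption: 147,000 ≤ 168,000, so full 113,000 applies
  Base: 147,000 − 113,000 = 34,000
  34,000 × 18% = 6,120

General income tax:
  33,000 × 10% = 3,300
  67,000 × 15% = 10,050
  → 13,350

13,350 > 6,120, so the general income tax governs.

13,350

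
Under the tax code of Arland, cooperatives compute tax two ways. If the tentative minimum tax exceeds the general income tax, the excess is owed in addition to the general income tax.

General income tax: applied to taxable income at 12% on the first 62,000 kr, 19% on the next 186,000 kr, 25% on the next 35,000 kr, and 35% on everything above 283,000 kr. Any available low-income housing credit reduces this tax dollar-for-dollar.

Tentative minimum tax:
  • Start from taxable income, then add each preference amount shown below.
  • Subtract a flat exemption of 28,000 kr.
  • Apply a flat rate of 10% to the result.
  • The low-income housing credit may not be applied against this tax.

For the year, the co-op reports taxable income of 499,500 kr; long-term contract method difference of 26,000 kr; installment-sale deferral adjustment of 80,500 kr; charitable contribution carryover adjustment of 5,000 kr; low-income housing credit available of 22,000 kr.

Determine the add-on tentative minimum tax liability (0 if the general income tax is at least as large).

Tentative minimum tax:
  Adjusted income: 499,500 kr + 26,000 kr + 80,500 kr + 5,000 kr = 611,000 kr
  Less exemption 28,000 kr → base 583,000 kr
  583,000 kr × 10% = 58,300 kr

General income tax:
  62,000 kr × 12% = 7,440 kr
  186,000 kr × 19% = 35,340 kr
  35,000 kr × 25% = 8,750 kr
  216,500 kr × 35% = 75,775 kr
  → 127,305 kr
  Less low-income housing credit 22,000 kr → 105,305 kr

58,300 kr ≤ 105,305 kr, so no add-on is due.

0 kr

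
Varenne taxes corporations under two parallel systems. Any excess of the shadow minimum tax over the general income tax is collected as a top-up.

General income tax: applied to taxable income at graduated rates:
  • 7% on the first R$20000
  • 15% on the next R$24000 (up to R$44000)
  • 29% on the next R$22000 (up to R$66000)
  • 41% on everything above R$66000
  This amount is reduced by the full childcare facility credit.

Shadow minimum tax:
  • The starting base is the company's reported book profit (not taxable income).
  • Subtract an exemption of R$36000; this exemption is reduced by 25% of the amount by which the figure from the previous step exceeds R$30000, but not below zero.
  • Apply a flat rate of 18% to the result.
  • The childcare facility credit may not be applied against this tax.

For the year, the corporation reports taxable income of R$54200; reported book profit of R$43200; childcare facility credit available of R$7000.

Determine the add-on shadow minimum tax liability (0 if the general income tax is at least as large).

Shadow minimum tax:
  Base (reported book profit): R$43200
  Exemption: R$36000 − 25% × (R$43200 − R$30000) = R$36000 − R$3300 = R$32700
  Base: R$43200 − R$32700 = R$10500
  R$10500 × 18% = R$1890

General income tax:
  R$20000 × 7% = R$1400
  R$24000 × 15% = R$3600
  R$10200 × 29% = R$2958
  → R$7958
  Less childcare facility credit R$7000 → R$958

Excess of shadow minimum tax over general income tax: R$1890 − R$958 = R$932.

R$932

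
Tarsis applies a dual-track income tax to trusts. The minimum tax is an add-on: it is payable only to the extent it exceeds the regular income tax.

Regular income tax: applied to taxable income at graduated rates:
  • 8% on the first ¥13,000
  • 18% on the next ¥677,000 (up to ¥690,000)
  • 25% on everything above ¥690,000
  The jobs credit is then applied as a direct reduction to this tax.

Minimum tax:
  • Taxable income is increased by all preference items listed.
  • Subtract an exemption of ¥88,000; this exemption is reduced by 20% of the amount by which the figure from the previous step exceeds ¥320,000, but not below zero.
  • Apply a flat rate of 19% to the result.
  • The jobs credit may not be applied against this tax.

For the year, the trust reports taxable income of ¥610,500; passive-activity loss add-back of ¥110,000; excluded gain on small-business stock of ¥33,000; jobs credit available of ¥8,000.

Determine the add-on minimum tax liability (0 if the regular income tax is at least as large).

Regular income tax:
  ¥13,000 × 8% = ¥1,040
  ¥597,500 × 18% = ¥107,550
  → ¥108,590
  Less jobs credit ¥8,000 → ¥100,590

Minimum tax:
  Adjusted income: ¥610,500 + ¥110,000 + ¥33,000 = ¥753,500
  Exemption: ¥88,000 − 20% × (¥753,500 − ¥320,000) = ¥88,000 − ¥86,700 = ¥1,300
  Base: ¥753,500 − ¥1,300 = ¥752,200
  ¥752,200 × 19% = ¥142,918

Excess of minimum tax over regular income tax: ¥142,918 − ¥100,590 = ¥42,328.

¥42,328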